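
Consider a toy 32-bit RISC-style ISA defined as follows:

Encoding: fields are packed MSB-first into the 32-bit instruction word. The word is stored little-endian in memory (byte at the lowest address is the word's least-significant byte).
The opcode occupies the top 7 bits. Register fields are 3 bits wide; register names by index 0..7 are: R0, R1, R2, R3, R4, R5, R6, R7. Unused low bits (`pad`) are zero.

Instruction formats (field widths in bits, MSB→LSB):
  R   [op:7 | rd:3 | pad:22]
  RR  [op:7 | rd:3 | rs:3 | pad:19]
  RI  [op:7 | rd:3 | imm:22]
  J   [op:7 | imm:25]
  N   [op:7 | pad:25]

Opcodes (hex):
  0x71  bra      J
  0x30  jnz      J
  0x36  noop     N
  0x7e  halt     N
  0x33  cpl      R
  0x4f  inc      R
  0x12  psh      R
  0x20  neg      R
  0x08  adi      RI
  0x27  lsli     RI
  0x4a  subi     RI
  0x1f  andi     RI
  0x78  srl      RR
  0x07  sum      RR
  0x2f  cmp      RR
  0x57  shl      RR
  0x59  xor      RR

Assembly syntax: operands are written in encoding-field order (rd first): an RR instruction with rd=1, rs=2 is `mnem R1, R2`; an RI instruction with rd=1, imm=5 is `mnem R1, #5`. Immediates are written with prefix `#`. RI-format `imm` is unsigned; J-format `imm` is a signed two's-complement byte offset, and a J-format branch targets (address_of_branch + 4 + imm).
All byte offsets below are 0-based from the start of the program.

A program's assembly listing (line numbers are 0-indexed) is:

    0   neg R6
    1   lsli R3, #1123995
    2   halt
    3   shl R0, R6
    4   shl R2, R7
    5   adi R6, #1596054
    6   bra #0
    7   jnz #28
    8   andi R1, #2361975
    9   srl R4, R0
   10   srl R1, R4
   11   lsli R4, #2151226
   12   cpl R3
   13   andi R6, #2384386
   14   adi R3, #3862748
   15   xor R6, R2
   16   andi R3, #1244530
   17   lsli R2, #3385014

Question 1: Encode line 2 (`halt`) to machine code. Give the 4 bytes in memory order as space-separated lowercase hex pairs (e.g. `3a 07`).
00 00 00 fc

L2: halt op=0x7e:7|pad=0:25 ⇒ 0xfc000000 ⇒ little 00 00 00 fc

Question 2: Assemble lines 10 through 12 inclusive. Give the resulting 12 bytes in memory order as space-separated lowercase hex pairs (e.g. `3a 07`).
00 00 60 f0 3a d3 20 4f 00 00 c0 66

L10: srl op=0x78:7|rd=1:3|rs=4:3|pad=0:19 ⇒ 0xf0600000 ⇒ little 00 00 60 f0
L11: lsli op=0x27:7|rd=4:3|imm=2151226:22 ⇒ 0x4f20d33a ⇒ little 3a d3 20 4f
L12: cpl op=0x33:7|rd=3:3|pad=0:22 ⇒ 0x66c00000 ⇒ little 00 00 c0 66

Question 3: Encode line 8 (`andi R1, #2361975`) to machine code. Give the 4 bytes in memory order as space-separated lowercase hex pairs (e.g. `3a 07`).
77 0a 64 3e

8. andi fields op=0x1f:7|rd=1:3|imm=2361975:22 → word 3e640a77h → 77 0a 64 3e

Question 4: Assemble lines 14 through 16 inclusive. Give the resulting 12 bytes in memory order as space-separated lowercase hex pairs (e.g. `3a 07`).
dc f0 fa 10 00 00 90 b3 72 fd d2 3e

14. adi fields op=0x8:7|rd=3:3|imm=3862748:22 → word 10faf0dch → dc f0 fa 10
15. xor fields op=0x59:7|rd=6:3|rs=2:3|pad=0:19 → word b3900000h → 00 00 90 b3
16. andi fields op=0x1f:7|rd=3:3|imm=1244530:22 → word 3ed2fd72h → 72 fd d2 3e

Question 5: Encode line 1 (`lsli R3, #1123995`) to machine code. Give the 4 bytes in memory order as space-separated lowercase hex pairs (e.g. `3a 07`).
9b 26 d1 4e

line 1 (lsli): pack op=0x27:7|rd=3:3|imm=1123995:22 = 0x4ed1269b; little→ 9b 26 d1 4e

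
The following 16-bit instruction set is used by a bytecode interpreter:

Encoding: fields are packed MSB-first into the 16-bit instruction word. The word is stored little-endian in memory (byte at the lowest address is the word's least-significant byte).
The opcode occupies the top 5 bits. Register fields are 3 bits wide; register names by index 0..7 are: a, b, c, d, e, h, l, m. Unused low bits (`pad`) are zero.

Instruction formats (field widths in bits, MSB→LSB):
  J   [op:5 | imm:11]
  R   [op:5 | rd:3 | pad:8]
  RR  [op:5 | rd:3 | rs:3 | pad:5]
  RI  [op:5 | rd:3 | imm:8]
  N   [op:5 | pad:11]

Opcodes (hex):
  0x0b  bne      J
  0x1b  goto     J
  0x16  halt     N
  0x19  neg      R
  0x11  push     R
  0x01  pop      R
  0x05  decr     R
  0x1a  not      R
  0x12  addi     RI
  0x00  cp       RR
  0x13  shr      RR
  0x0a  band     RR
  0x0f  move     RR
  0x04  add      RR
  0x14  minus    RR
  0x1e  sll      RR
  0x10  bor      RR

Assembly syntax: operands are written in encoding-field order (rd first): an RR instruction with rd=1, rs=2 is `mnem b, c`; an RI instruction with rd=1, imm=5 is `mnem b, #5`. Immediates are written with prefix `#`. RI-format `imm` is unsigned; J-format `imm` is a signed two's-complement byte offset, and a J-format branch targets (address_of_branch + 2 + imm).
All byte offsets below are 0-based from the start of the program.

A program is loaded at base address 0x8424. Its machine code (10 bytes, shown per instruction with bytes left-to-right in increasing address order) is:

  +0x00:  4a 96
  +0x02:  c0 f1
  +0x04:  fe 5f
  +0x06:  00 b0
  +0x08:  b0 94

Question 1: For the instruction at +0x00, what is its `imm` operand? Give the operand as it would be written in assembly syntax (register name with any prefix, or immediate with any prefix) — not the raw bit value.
#74

[00] 4a 96 → 0x964a
  opcode bits[15:11]=0x12: addi/RI
  rd@[10:8]=0x6 ⇒ l
  imm@[7:0]=0x4a ⇒ #74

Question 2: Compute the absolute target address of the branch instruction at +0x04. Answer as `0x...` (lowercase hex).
0x8428

off 0x04: read fe 5f as little → 0x5ffe
  op=0x5ffe>>11=0xb ⇒ bne (J)
  imm@[10:0]=0x7fe (s11→-2) ⇒ #-2
  target = base 0x8424 + off 0x04 + 2 + imm -2 = 0x8428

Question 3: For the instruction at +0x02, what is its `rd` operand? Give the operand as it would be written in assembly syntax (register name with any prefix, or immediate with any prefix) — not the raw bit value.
b

@+02  little-endian(c0 f1) = 0xf1c0
  opcode bits[15:11]=0x1e: sll/RR
  rd: (w>>8)&0x7=0x1 → b
  rs: (w>>5)&0x7=0x6 → l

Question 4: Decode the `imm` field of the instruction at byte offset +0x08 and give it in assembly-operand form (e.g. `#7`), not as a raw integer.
#176

[08] b0 94 → 0x94b0
  top 5b → 0x12 → addi [RI]
  rd: (w>>8)&0x7=0x4 → e
  imm: (w>>0)&0xff=0xb0 → #176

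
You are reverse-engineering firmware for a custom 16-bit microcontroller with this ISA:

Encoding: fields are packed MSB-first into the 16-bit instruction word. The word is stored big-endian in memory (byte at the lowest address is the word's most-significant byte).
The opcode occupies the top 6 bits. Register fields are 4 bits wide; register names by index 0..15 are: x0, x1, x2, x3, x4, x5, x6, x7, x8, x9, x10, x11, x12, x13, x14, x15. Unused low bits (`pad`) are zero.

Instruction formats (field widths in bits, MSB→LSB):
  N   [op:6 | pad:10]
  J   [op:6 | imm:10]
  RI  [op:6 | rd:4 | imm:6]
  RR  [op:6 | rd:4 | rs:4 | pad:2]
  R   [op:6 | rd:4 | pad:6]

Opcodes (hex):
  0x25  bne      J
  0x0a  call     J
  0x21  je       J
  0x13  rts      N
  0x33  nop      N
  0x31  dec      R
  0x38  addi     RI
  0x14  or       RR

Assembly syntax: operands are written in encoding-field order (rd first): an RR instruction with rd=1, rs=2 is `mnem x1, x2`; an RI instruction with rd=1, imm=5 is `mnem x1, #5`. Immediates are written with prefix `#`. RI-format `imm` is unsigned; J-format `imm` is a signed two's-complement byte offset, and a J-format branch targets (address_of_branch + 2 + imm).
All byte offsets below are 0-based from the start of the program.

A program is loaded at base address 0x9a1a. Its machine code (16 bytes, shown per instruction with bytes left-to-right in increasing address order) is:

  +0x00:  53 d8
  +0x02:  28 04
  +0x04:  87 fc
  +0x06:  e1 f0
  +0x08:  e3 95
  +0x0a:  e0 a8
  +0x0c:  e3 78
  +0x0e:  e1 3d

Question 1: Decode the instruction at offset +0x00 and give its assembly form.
or x15, x6

[00] 53 d8 → 0x53d8
  opcode bits[15:10]=0x14: or/RR
  [9:6] rd=15 = x15
  [5:2] rs=6 = x6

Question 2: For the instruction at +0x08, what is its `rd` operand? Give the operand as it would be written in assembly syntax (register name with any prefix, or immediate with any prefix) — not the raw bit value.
x14

@+08  big-endian(e3 95) = 0xe395
  op=0xe395>>10=0x38 ⇒ addi (RI)
  [9:6] rd=14 = x14
  [5:0] imm=21 = #21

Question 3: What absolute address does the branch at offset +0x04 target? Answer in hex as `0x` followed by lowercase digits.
0x9a1c

@+04  big-endian(87 fc) = 0x87fc
  top 6b → 0x21 → je [J]
  imm@[9:0]=0x3fc (s10→-4) ⇒ #-4
  target = base 0x9a1a + off 0x04 + 2 + imm -4 = 0x9a1c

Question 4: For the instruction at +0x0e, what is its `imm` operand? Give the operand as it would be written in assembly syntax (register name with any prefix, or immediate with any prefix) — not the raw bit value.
+0x0e: e1 3d ⇒ word 0xe13d (big)
  op=0xe13d>>10=0x38 ⇒ addi (RI)
  [9:6] rd=4 = x4
  [5:0] imm=61 = #61

#61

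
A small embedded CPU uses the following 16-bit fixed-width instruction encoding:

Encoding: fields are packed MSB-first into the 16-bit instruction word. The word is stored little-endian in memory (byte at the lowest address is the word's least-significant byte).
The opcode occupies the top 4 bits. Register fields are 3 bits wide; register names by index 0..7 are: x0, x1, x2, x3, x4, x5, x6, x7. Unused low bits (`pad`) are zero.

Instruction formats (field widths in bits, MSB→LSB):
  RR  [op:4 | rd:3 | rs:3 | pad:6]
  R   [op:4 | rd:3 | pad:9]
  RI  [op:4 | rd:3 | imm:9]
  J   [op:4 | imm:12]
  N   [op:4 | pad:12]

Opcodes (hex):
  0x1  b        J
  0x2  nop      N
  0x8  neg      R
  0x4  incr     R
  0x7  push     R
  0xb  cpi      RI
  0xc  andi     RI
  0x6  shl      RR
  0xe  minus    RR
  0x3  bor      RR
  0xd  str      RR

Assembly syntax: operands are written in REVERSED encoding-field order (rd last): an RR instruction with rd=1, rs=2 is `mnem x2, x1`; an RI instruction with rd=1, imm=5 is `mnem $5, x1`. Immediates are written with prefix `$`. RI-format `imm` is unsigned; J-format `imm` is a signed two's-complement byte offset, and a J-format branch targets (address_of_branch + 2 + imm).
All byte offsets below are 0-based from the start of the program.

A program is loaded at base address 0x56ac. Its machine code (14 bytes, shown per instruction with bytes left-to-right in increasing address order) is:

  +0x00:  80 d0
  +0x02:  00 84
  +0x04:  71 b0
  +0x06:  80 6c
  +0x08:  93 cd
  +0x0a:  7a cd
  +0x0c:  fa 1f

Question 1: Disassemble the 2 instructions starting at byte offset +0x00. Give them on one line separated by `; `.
+0x00: 80 d0 ⇒ word 0xd080 (little)
  opcode bits[15:12]=0xd: str/RR
  [11:9] rd=0 = x0
  [8:6] rs=2 = x2
+0x02: 00 84 ⇒ word 0x8400 (little)
  opcode bits[15:12]=0x8: neg/R
  [11:9] rd=2 = x2

str x2, x0; neg x2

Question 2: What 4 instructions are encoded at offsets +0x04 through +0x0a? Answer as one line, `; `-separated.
+0x04: 71 b0 ⇒ word 0xb071 (little)
  opcode bits[15:12]=0xb: cpi/RI
  [11:9] rd=0 = x0
  [8:0] imm=113 = $113
+0x06: 80 6c ⇒ word 0x6c80 (little)
  opcode bits[15:12]=0x6: shl/RR
  [11:9] rd=6 = x6
  [8:6] rs=2 = x2
+0x08: 93 cd ⇒ word 0xcd93 (little)
  opcode bits[15:12]=0xc: andi/RI
  [11:9] rd=6 = x6
  [8:0] imm=403 = $403
+0x0a: 7a cd ⇒ word 0xcd7a (little)
  opcode bits[15:12]=0xc: andi/RI
  [11:9] rd=6 = x6
  [8:0] imm=378 = $378

cpi $113, x0; shl x2, x6; andi $403, x6; andi $378, x6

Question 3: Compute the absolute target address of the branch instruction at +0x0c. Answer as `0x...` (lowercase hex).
[0c] fa 1f → 0x1ffa
  op=0x1ffa>>12=0x1 ⇒ b (J)
  imm@[11:0]=0xffa (s12→-6) ⇒ $-6
  target = base 0x56ac + off 0x0c + 2 + imm -6 = 0x56b4

0x56b4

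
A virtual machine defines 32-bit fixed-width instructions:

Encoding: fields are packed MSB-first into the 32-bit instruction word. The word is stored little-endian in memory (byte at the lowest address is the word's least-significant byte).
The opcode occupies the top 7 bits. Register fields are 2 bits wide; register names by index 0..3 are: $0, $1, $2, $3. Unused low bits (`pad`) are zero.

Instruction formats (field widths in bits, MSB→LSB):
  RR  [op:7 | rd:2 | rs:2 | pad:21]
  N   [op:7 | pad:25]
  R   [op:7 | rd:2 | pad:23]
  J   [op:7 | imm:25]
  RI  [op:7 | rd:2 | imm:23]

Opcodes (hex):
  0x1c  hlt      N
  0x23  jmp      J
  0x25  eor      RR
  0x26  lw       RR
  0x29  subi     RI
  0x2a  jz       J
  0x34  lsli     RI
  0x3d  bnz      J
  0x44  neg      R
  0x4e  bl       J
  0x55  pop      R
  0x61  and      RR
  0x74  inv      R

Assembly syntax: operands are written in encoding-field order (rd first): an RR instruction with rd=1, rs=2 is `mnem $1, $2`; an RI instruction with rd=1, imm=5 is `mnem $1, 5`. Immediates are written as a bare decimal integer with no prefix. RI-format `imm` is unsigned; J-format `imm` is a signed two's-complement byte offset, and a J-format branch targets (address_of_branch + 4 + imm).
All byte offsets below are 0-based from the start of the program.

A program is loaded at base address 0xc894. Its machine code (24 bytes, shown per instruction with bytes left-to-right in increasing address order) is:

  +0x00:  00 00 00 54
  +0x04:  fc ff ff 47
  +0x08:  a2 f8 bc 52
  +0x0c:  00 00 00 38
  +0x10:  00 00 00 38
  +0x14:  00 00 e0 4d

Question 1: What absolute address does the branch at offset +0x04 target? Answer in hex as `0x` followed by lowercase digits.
[04] fc ff ff 47 → 0x47fffffc
  op=0x47fffffc>>25=0x23 ⇒ jmp (J)
  imm@[24:0]=0x1fffffc (s25→-4) ⇒ -4
  target = base 0xc894 + off 0x04 + 4 + imm -4 = 0xc898

0xc898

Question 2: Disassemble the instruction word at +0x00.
jz 0

+0x00: 00 00 00 54 ⇒ word 0x54000000 (little)
  op=0x54000000>>25=0x2a ⇒ jz (J)
  [24:0] imm=0 = 0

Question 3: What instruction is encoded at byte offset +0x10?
hlt

off 0x10: read 00 00 00 38 as little → 0x38000000
  op=0x38000000>>25=0x1c ⇒ hlt (N)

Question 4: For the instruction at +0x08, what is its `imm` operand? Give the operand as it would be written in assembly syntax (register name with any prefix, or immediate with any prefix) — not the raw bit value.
[08] a2 f8 bc 52 → 0x52bcf8a2
  top 7b → 0x29 → subi [RI]
  [24:23] rd=1 = $1
  [22:0] imm=3995810 = 3995810

3995810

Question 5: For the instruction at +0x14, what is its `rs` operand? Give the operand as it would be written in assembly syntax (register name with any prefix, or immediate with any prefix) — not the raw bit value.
$3

[14] 00 00 e0 4d → 0x4de00000
  op=0x4de00000>>25=0x26 ⇒ lw (RR)
  rd@[24:23]=0x3 ⇒ $3
  rs@[22:21]=0x3 ⇒ $3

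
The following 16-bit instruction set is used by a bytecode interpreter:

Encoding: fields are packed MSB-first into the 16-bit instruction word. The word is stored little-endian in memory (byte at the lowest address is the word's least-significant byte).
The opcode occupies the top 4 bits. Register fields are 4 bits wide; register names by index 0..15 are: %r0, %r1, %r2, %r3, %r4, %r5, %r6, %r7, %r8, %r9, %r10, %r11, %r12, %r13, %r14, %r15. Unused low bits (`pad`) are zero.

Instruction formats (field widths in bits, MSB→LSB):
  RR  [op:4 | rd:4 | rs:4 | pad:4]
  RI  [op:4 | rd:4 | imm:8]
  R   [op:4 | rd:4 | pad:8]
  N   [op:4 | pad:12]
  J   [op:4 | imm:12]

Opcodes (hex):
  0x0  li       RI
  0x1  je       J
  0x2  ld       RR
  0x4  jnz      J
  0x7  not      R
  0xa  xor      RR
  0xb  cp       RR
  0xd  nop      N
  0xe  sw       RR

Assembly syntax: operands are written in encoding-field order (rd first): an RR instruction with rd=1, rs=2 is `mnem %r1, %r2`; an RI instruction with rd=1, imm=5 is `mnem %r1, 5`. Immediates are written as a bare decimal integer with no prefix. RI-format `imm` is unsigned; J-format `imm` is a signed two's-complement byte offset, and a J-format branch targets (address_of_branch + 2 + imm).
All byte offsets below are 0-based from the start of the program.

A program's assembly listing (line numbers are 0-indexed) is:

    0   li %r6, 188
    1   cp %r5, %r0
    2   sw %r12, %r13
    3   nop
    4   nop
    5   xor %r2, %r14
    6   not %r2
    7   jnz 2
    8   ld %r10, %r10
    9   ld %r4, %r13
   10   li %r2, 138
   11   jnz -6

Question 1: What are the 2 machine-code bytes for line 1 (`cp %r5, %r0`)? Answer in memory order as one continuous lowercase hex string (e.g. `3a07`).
L1: cp op=0xb:4|rd=5:4|rs=0:4|pad=0:4 ⇒ 0xb500 ⇒ little 00 b5

00b5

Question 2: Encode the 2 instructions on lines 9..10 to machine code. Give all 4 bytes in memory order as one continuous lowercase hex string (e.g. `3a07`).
line 9 (ld): pack op=0x2:4|rd=4:4|rs=13:4|pad=0:4 = 0x24d0; little→ d0 24
line 10 (li): pack op=0x0:4|rd=2:4|imm=138:8 = 0x028a; little→ 8a 02

d0248a02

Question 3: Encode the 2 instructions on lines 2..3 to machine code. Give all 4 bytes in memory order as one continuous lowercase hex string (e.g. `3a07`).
L2: sw op=0xe:4|rd=12:4|rs=13:4|pad=0:4 ⇒ 0xecd0 ⇒ little d0 ec
L3: nop op=0xd:4|pad=0:12 ⇒ 0xd000 ⇒ little 00 d0

d0ec00d0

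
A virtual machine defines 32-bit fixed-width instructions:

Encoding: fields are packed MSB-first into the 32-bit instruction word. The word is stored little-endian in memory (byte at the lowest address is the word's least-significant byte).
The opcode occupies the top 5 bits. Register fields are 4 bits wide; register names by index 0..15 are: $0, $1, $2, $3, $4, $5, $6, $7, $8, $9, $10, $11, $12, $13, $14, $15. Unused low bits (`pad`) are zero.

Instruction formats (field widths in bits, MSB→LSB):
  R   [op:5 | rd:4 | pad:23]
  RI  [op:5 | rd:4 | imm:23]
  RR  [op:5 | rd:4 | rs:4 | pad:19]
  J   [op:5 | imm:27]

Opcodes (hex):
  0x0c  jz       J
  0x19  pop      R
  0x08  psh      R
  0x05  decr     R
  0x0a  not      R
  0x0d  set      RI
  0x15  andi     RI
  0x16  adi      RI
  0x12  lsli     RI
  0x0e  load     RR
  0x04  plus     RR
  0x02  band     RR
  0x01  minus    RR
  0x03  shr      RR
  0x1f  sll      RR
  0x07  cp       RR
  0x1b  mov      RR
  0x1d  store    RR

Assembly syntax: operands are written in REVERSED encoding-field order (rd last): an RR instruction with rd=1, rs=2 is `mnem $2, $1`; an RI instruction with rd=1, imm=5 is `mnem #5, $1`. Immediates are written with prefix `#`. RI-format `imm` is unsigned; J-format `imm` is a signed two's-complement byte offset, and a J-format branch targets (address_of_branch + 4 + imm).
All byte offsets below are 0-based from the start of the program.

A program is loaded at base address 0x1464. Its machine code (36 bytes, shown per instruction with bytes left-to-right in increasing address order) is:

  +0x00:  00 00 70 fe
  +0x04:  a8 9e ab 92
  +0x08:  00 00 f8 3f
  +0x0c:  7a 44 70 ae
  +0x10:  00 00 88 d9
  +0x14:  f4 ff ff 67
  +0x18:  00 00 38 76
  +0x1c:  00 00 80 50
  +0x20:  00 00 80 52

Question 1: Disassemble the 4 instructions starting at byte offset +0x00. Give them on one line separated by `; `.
off 0x00: read 00 00 70 fe as little → 0xfe700000
  top 5b → 0x1f → sll [RR]
  [26:23] rd=12 = $12
  [22:19] rs=14 = $14
off 0x04: read a8 9e ab 92 as little → 0x92ab9ea8
  top 5b → 0x12 → lsli [RI]
  [26:23] rd=5 = $5
  [22:0] imm=2858664 = #2858664
off 0x08: read 00 00 f8 3f as little → 0x3ff80000
  top 5b → 0x7 → cp [RR]
  [26:23] rd=15 = $15
  [22:19] rs=15 = $15
off 0x0c: read 7a 44 70 ae as little → 0xae70447a
  top 5b → 0x15 → andi [RI]
  [26:23] rd=12 = $12
  [22:0] imm=7357562 = #7357562

sll $14, $12; lsli #2858664, $5; cp $15, $15; andi #7357562, $12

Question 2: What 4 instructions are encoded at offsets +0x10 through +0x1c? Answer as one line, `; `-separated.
mov $1, $3; jz #-12; load $7, $12; not $1

off 0x10: read 00 00 88 d9 as little → 0xd9880000
  opcode bits[31:27]=0x1b: mov/RR
  [26:23] rd=3 = $3
  [22:19] rs=1 = $1
off 0x14: read f4 ff ff 67 as little → 0x67fffff4
  opcode bits[31:27]=0xc: jz/J
  [26:0] imm=134217716 (s27→-12) = #-12
off 0x18: read 00 00 38 76 as little → 0x76380000
  opcode bits[31:27]=0xe: load/RR
  [26:23] rd=12 = $12
  [22:19] rs=7 = $7
off 0x1c: read 00 00 80 50 as little → 0x50800000
  opcode bits[31:27]=0xa: not/R
  [26:23] rd=1 = $1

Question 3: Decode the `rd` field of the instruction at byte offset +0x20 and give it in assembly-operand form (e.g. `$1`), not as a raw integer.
$5

off 0x20: read 00 00 80 52 as little → 0x52800000
  op=0x52800000>>27=0xa ⇒ not (R)
  rd@[26:23]=0x5 ⇒ $5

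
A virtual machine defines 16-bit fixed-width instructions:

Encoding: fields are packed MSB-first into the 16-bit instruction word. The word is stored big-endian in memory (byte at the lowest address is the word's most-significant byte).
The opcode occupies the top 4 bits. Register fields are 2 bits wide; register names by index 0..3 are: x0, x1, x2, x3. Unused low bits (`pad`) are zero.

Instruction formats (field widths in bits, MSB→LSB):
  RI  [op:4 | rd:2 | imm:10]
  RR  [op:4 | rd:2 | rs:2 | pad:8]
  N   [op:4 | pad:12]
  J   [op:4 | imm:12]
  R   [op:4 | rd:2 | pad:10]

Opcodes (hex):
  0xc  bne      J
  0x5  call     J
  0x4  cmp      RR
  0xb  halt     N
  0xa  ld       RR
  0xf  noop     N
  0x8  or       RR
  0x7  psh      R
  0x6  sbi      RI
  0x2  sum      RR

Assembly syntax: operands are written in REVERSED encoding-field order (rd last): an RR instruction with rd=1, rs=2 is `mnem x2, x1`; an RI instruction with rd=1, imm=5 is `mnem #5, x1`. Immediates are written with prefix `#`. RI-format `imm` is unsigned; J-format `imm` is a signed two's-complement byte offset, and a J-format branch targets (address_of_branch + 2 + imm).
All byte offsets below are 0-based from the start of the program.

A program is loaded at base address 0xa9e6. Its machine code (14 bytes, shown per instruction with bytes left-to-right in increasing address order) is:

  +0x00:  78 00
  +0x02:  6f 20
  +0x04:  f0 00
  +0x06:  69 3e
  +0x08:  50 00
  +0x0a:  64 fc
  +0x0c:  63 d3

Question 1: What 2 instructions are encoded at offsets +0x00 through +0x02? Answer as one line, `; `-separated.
off 0x00: read 78 00 as big → 0x7800
  op=0x7800>>12=0x7 ⇒ psh (R)
  rd@[11:10]=0x2 ⇒ x2
off 0x02: read 6f 20 as big → 0x6f20
  op=0x6f20>>12=0x6 ⇒ sbi (RI)
  rd@[11:10]=0x3 ⇒ x3
  imm@[9:0]=0x320 ⇒ #800

psh x2; sbi #800, x3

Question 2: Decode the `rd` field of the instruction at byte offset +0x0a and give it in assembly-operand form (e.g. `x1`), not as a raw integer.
@+0a  big-endian(64 fc) = 0x64fc
  top 4b → 0x6 → sbi [RI]
  rd: (w>>10)&0x3=0x1 → x1
  imm: (w>>0)&0x3ff=0xfc → #252

x1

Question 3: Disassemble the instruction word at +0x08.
call #0

+0x08: 50 00 ⇒ word 0x5000 (big)
  top 4b → 0x5 → call [J]
  [11:0] imm=0 = #0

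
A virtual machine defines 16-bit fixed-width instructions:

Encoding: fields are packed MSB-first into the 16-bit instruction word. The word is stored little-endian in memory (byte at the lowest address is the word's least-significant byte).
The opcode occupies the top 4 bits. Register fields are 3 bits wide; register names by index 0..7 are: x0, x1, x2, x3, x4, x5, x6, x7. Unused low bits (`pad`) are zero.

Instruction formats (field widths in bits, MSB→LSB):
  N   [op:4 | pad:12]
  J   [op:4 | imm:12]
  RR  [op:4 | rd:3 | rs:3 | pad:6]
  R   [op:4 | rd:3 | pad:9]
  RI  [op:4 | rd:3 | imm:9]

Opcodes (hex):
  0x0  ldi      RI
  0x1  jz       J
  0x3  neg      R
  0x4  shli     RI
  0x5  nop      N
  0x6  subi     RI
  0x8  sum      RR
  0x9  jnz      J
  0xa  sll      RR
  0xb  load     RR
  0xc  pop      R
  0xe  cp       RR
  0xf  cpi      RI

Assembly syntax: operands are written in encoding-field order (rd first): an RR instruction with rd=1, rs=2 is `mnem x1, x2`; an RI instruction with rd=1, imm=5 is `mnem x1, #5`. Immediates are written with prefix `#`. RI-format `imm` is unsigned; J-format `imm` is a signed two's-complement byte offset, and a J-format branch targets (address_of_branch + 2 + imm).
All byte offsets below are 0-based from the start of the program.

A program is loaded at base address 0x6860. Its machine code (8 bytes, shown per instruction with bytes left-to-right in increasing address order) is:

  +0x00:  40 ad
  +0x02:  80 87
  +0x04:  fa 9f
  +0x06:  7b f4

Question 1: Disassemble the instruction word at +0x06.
cpi x2, #123

[06] 7b f4 → 0xf47b
  op=0xf47b>>12=0xf ⇒ cpi (RI)
  rd@[11:9]=0x2 ⇒ x2
  imm@[8:0]=0x7b ⇒ #123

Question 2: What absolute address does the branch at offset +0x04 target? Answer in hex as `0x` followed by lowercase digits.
[04] fa 9f → 0x9ffa
  top 4b → 0x9 → jnz [J]
  imm: (w>>0)&0xfff=0xffa (s12→-6) → #-6
  target = base 0x6860 + off 0x04 + 2 + imm -6 = 0x6860

0x6860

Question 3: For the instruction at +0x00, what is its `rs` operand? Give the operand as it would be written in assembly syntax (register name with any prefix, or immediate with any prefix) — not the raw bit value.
[00] 40 ad → 0xad40
  opcode bits[15:12]=0xa: sll/RR
  [11:9] rd=6 = x6
  [8:6] rs=5 = x5

x5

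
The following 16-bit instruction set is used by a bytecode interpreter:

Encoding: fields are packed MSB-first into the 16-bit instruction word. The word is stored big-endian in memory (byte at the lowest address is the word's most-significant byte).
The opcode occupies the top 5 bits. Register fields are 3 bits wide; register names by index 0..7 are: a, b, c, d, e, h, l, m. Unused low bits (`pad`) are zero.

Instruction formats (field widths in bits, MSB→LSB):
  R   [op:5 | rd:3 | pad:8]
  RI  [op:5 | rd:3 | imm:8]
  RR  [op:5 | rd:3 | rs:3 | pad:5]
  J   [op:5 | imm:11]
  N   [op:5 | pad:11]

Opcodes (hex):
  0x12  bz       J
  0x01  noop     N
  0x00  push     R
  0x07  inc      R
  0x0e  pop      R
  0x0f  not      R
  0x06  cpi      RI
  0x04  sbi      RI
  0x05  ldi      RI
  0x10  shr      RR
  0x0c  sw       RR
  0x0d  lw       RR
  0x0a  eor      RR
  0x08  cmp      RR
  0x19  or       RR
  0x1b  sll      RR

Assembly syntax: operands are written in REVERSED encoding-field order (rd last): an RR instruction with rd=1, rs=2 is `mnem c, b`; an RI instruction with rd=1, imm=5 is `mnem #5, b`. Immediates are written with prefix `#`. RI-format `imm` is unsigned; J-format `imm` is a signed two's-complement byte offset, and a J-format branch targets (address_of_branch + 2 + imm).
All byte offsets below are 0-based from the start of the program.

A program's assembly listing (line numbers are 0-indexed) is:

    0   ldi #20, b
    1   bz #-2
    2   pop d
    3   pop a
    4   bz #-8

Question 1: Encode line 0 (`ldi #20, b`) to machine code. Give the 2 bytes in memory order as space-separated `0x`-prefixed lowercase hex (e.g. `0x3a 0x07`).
0x29 0x14

L0: ldi op=0x5:5|rd=1:3|imm=20:8 ⇒ 0x2914 ⇒ big 29 14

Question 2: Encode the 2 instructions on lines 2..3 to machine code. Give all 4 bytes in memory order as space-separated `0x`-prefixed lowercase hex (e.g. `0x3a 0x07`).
0x73 0x00 0x70 0x00

L2: pop op=0xe:5|rd=3:3|pad=0:8 ⇒ 0x7300 ⇒ big 73 00
L3: pop op=0xe:5|rd=0:3|pad=0:8 ⇒ 0x7000 ⇒ big 70 00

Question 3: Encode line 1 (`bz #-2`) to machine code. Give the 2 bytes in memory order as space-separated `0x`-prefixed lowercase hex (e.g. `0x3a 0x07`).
L1: bz op=0x12:5|imm=-2:11 ⇒ 0x97fe ⇒ big 97 fe

0x97 0xfe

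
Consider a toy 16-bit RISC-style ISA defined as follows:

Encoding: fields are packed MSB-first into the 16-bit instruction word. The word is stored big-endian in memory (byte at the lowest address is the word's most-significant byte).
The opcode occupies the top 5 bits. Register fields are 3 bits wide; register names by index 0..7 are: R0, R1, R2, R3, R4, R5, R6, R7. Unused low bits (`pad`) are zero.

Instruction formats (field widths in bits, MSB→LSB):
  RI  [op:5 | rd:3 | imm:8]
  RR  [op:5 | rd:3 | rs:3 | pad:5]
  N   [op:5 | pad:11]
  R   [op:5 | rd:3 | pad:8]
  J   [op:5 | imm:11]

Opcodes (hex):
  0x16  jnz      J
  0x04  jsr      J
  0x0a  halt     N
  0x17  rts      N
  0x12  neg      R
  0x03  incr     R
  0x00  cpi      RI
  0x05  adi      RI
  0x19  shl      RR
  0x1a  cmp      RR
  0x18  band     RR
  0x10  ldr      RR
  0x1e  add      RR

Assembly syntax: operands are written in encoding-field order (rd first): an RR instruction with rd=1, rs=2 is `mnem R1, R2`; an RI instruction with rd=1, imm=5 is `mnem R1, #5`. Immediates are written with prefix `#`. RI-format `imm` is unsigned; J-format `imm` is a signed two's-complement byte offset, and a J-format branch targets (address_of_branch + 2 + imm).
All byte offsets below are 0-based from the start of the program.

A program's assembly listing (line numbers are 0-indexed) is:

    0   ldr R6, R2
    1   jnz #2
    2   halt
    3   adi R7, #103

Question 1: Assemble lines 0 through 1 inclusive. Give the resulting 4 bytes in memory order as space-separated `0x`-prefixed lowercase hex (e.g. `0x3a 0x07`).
line 0 (ldr): pack op=0x10:5|rd=6:3|rs=2:3|pad=0:5 = 0x8640; big→ 86 40
line 1 (jnz): pack op=0x16:5|imm=2:11 = 0xb002; big→ b0 02

0x86 0x40 0xb0 0x02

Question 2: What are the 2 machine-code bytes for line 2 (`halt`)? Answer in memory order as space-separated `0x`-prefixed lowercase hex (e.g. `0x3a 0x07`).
0x50 0x00

2. halt fields op=0xa:5|pad=0:11 → word 5000h → 50 00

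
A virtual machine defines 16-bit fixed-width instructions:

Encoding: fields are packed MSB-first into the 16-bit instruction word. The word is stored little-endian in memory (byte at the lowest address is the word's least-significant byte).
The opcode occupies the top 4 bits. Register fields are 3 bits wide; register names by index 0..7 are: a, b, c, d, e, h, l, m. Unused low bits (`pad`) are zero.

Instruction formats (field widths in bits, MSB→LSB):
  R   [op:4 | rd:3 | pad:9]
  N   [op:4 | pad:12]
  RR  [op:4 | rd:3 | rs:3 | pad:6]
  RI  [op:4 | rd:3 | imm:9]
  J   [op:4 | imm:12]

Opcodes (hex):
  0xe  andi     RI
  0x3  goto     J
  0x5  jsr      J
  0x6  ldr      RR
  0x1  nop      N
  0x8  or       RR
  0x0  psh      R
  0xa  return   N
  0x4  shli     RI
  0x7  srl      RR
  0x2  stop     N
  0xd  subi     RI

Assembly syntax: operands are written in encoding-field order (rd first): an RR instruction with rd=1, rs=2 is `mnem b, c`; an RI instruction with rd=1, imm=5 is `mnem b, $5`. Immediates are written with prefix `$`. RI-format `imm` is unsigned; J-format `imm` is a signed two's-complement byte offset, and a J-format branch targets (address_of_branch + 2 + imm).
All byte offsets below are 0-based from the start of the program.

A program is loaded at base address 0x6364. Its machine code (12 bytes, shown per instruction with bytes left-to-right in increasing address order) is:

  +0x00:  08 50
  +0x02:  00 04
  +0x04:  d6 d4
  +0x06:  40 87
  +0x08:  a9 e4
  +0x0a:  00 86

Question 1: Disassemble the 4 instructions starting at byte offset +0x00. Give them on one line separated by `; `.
jsr $8; psh c; subi c, $214; or d, h

@+00  little-endian(08 50) = 0x5008
  op=0x5008>>12=0x5 ⇒ jsr (J)
  imm: (w>>0)&0xfff=0x8 → $8
@+02  little-endian(00 04) = 0x0400
  op=0x0400>>12=0x0 ⇒ psh (R)
  rd: (w>>9)&0x7=0x2 → c
@+04  little-endian(d6 d4) = 0xd4d6
  op=0xd4d6>>12=0xd ⇒ subi (RI)
  rd: (w>>9)&0x7=0x2 → c
  imm: (w>>0)&0x1ff=0xd6 → $214
@+06  little-endian(40 87) = 0x8740
  op=0x8740>>12=0x8 ⇒ or (RR)
  rd: (w>>9)&0x7=0x3 → d
  rs: (w>>6)&0x7=0x5 → h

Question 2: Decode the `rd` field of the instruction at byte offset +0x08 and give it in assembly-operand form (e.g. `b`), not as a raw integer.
off 0x08: read a9 e4 as little → 0xe4a9
  top 4b → 0xe → andi [RI]
  rd@[11:9]=0x2 ⇒ c
  imm@[8:0]=0xa9 ⇒ $169

c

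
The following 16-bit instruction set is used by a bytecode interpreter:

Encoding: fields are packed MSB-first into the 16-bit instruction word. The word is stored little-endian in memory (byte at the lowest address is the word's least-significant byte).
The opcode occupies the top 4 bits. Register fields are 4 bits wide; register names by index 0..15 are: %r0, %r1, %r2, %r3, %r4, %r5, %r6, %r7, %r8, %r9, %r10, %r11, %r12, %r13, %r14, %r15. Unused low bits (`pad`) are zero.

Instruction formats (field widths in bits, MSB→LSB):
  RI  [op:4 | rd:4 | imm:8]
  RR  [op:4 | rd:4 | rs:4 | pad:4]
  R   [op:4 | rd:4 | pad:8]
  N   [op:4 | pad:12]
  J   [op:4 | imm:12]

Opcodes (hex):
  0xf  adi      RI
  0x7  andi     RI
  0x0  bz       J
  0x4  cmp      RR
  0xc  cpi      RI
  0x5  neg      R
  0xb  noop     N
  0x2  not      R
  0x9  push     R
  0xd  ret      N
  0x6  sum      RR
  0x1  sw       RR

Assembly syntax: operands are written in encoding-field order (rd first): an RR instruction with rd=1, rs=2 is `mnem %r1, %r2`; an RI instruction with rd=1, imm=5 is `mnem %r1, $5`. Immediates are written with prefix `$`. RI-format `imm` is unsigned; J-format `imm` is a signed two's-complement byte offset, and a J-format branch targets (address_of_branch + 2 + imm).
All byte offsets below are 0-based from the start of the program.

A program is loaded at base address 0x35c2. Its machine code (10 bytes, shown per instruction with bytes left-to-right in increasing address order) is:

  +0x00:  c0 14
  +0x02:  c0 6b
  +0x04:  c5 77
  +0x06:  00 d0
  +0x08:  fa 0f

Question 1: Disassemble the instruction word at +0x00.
[00] c0 14 → 0x14c0
  opcode bits[15:12]=0x1: sw/RR
  [11:8] rd=4 = %r4
  [7:4] rs=12 = %r12

sw %r4, %r12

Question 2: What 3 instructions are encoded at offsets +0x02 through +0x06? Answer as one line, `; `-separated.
sum %r11, %r12; andi %r7, $197; ret

[02] c0 6b → 0x6bc0
  top 4b → 0x6 → sum [RR]
  rd: (w>>8)&0xf=0xb → %r11
  rs: (w>>4)&0xf=0xc → %r12
[04] c5 77 → 0x77c5
  top 4b → 0x7 → andi [RI]
  rd: (w>>8)&0xf=0x7 → %r7
  imm: (w>>0)&0xff=0xc5 → $197
[06] 00 d0 → 0xd000
  top 4b → 0xd → ret [N]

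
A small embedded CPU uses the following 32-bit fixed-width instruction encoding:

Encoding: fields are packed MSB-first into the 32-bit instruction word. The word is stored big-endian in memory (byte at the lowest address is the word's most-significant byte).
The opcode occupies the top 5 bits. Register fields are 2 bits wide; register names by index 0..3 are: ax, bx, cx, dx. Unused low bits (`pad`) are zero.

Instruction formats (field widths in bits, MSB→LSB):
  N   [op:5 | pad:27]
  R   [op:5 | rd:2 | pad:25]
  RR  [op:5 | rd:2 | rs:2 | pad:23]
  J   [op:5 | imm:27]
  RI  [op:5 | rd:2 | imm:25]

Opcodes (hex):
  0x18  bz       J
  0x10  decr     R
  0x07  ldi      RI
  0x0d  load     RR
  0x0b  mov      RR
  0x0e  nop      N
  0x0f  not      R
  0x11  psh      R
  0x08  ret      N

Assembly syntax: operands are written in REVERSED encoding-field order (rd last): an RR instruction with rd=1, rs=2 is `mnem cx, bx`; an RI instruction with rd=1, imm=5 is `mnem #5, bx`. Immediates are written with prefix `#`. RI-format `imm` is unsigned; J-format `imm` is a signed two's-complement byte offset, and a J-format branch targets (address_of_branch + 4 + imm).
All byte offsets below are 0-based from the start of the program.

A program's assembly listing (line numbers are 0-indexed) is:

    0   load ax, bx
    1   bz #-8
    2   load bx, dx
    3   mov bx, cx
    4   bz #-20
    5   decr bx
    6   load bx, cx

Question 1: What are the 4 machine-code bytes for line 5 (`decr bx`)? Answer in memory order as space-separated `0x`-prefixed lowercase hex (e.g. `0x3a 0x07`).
0x82 0x00 0x00 0x00

L5: decr op=0x10:5|rd=1:2|pad=0:25 ⇒ 0x82000000 ⇒ big 82 00 00 00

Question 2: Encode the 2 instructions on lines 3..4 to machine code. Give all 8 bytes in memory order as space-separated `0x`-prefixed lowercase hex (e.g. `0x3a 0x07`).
0x5c 0x80 0x00 0x00 0xc7 0xff 0xff 0xec

line 3 (mov): pack op=0xb:5|rd=2:2|rs=1:2|pad=0:23 = 0x5c800000; big→ 5c 80 00 00
line 4 (bz): pack op=0x18:5|imm=-20:27 = 0xc7ffffec; big→ c7 ff ff ec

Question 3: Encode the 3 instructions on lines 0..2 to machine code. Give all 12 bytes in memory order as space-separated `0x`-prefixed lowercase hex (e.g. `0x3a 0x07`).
0. load fields op=0xd:5|rd=1:2|rs=0:2|pad=0:23 → word 6a000000h → 6a 00 00 00
1. bz fields op=0x18:5|imm=-8:27 → word c7fffff8h → c7 ff ff f8
2. load fields op=0xd:5|rd=3:2|rs=1:2|pad=0:23 → word 6e800000h → 6e 80 00 00

0x6a 0x00 0x00 0x00 0xc7 0xff 0xff 0xf8 0x6e 0x80 0x00 0x00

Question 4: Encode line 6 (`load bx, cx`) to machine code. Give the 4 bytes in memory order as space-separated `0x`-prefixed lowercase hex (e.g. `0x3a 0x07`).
line 6 (load): pack op=0xd:5|rd=2:2|rs=1:2|pad=0:23 = 0x6c800000; big→ 6c 80 00 00

0x6c 0x80 0x00 0x00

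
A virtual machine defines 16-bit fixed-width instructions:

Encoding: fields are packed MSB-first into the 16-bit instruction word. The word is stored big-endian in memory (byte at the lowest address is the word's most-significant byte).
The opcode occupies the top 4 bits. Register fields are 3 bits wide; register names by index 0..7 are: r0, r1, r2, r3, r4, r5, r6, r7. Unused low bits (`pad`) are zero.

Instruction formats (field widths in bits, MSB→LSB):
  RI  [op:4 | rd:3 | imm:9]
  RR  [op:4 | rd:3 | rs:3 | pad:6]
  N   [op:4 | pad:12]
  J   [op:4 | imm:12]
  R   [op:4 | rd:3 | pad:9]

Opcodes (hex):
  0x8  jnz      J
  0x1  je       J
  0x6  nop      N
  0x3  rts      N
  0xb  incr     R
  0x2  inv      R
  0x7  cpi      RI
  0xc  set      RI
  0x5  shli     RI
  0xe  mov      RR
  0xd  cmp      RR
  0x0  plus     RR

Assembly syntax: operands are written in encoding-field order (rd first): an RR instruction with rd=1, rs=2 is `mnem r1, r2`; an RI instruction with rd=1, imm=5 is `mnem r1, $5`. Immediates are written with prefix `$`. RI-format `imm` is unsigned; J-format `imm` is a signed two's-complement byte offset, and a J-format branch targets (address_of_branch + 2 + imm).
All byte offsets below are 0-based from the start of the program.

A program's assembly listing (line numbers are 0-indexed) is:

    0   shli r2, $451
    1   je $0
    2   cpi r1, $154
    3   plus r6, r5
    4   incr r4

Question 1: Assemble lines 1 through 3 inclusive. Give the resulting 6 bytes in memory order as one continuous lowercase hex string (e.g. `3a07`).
1000729a0d40

1. je fields op=0x1:4|imm=0:12 → word 1000h → 10 00
2. cpi fields op=0x7:4|rd=1:3|imm=154:9 → word 729ah → 72 9a
3. plus fields op=0x0:4|rd=6:3|rs=5:3|pad=0:6 → word 0d40h → 0d 40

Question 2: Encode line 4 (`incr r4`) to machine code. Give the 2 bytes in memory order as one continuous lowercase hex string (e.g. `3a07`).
4. incr fields op=0xb:4|rd=4:3|pad=0:9 → word b800h → b8 00

b800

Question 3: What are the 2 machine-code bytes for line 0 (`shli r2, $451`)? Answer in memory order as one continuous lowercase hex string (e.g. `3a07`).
55c3

line 0 (shli): pack op=0x5:4|rd=2:3|imm=451:9 = 0x55c3; big→ 55 c3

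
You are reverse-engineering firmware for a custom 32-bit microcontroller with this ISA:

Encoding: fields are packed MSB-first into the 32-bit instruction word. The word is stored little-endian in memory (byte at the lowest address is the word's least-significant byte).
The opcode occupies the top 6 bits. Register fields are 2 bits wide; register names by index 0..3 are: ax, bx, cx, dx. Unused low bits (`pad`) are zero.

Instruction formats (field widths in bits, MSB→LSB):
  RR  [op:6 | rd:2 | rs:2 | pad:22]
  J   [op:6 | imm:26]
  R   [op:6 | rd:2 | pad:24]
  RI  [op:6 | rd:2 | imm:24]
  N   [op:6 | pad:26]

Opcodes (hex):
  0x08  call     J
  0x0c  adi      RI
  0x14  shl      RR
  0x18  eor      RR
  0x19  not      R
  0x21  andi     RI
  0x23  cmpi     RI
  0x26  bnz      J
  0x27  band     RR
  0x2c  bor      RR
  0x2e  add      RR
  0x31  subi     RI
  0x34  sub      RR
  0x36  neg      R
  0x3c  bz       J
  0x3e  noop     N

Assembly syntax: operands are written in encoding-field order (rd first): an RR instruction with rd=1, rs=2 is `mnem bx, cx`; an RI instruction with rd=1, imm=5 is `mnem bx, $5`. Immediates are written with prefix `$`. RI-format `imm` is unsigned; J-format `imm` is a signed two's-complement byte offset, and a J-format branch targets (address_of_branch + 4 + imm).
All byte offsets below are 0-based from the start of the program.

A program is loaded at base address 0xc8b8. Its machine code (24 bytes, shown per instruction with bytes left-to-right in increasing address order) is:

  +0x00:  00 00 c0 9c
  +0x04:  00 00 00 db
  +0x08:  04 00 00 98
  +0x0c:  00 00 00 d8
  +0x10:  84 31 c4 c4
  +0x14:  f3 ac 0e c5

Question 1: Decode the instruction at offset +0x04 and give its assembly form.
neg dx

off 0x04: read 00 00 00 db as little → 0xdb000000
  opcode bits[31:26]=0x36: neg/R
  [25:24] rd=3 = dx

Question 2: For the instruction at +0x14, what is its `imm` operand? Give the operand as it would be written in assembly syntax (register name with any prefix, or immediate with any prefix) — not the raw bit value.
$961779

+0x14: f3 ac 0e c5 ⇒ word 0xc50eacf3 (little)
  top 6b → 0x31 → subi [RI]
  [25:24] rd=1 = bx
  [23:0] imm=961779 = $961779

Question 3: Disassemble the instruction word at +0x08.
bnz $4

off 0x08: read 04 00 00 98 as little → 0x98000004
  opcode bits[31:26]=0x26: bnz/J
  [25:0] imm=4 = $4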